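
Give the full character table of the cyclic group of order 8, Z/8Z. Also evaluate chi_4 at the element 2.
Character table of Z/8Z (irreps indexed chi_0,...,chi_7 with chi_k(m) = zeta_8^(k*m), zeta_8 = exp(2*pi*i/8)):
  irrep \ class  {0} (size 1)  {1} (size 1)    {2} (size 1)  {3} (size 1)    {4} (size 1)  {5} (size 1)    {6} (size 1)  {7} (size 1)  
  chi_0          1             1               1             1               1             1               1             1             
  chi_1          1             exp(I*pi/4)     I             exp(3*I*pi/4)   -1            exp(-3*I*pi/4)  -I            exp(-I*pi/4)  
  chi_2          1             I               -1            -I              1             I               -1            -I            
  chi_3          1             exp(3*I*pi/4)   -I            exp(I*pi/4)     -1            exp(-I*pi/4)    I             exp(-3*I*pi/4)
  chi_4          1             -1              1             -1              1             -1              1             -1            
  chi_5          1             exp(-3*I*pi/4)  I             exp(-I*pi/4)    -1            exp(I*pi/4)     -I            exp(3*I*pi/4) 
  chi_6          1             -I              -1            I               1             -I              -1            I             
  chi_7          1             exp(-I*pi/4)    -I            exp(-3*I*pi/4)  -1            exp(3*I*pi/4)   I             exp(I*pi/4)   

Spot check: chi_4(2) = zeta_8^(4*2) = zeta_8^8 = 1.

Why: Z/8Z is abelian, so all 8 irreducible complex representations are 1-dimensional. They are given by chi_k(m) = zeta_8^(k*m) for k = 0,...,7. Row orthogonality: sum_m chi_k(m) conj(chi_l(m)) = 8 * [k = l].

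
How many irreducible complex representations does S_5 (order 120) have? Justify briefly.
7

Proof sketch: The number of irreducible complex representations of a finite group equals its number of conjugacy classes. Conjugacy classes in S_5 correspond to cycle types, i.e. partitions of 5; there are p(5) = 7 of them, so S_5 (order 120) has exactly 7 irreducible complex representations.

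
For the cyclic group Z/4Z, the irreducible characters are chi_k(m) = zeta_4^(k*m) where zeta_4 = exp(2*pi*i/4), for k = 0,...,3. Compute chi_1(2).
chi_1(2) = zeta_4^2 = -1

Solution. chi_1(2) = zeta_4^(1*2) = zeta_4^2. Since zeta_4^4 = 1, this equals zeta_4^2 = exp(2*pi*i*2/4) = -1.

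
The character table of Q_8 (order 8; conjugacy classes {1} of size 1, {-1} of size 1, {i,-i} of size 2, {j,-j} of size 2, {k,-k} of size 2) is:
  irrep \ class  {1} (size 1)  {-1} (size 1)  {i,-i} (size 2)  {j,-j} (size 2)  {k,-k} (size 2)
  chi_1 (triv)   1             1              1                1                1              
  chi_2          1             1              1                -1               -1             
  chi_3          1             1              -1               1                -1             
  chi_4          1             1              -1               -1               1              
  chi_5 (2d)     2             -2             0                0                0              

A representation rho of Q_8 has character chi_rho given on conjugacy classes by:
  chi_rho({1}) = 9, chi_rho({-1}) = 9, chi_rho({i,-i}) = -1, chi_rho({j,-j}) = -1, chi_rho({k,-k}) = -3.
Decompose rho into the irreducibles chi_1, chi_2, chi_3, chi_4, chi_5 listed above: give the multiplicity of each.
Multiplicities: chi_1: 1, chi_2: 3, chi_3: 3, chi_4: 2, chi_5: 0.

Solution. Use <chi_rho, chi> = (1/|G|) sum_C |C| * chi_rho(C) * conj(chi(C)) with |G| = 8 for each irreducible chi in the table:
  <chi_rho, chi_1> = (1/8)[1*(9)*conj(1) + 1*(9)*conj(1) + 2*(-1)*conj(1) + 2*(-1)*conj(1) + 2*(-3)*conj(1)]
      = (1/8)[(9) + (9) + (-2) + (-2) + (-6)] = 8/8 = 1
  <chi_rho, chi_2> = (1/8)[1*(9)*conj(1) + 1*(9)*conj(1) + 2*(-1)*conj(1) + 2*(-1)*conj(-1) + 2*(-3)*conj(-1)]
      = (1/8)[(9) + (9) + (-2) + (2) + (6)] = 24/8 = 3
  <chi_rho, chi_3> = (1/8)[1*(9)*conj(1) + 1*(9)*conj(1) + 2*(-1)*conj(-1) + 2*(-1)*conj(1) + 2*(-3)*conj(-1)]
      = (1/8)[(9) + (9) + (2) + (-2) + (6)] = 24/8 = 3
  <chi_rho, chi_4> = (1/8)[1*(9)*conj(1) + 1*(9)*conj(1) + 2*(-1)*conj(-1) + 2*(-1)*conj(-1) + 2*(-3)*conj(1)]
      = (1/8)[(9) + (9) + (2) + (2) + (-6)] = 16/8 = 2
  <chi_rho, chi_5> = (1/8)[1*(9)*conj(2) + 1*(9)*conj(-2) + 2*(-1)*conj(0) + 2*(-1)*conj(0) + 2*(-3)*conj(0)]
      = (1/8)[(18) + (-18) + (0) + (0) + (0)] = 0/8 = 0
Dimension check: dim(rho) = sum (mult * dim) = 1*1 + 3*1 + 3*1 + 2*1 + 0*2 = 9 = chi_rho(e) = 9.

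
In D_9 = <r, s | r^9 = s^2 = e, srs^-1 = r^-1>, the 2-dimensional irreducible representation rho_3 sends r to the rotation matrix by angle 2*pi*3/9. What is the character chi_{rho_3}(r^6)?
chi_{rho_3}(r^6) = 2*cos(2*pi*3*6/9) = 2

Argument: rho_3(r^6) is rotation by angle 2*pi*3*6/9, whose trace is 2*cos(2*pi*3*6/9) = 2.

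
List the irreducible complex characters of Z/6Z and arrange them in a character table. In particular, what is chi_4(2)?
Character table of Z/6Z (irreps indexed chi_0,...,chi_5 with chi_k(m) = zeta_6^(k*m), zeta_6 = exp(2*pi*i/6)):
  irrep \ class  {0} (size 1)  {1} (size 1)    {2} (size 1)    {3} (size 1)  {4} (size 1)    {5} (size 1)  
  chi_0          1             1               1               1             1               1             
  chi_1          1             exp(I*pi/3)     exp(2*I*pi/3)   -1            exp(-2*I*pi/3)  exp(-I*pi/3)  
  chi_2          1             exp(2*I*pi/3)   exp(-2*I*pi/3)  1             exp(2*I*pi/3)   exp(-2*I*pi/3)
  chi_3          1             -1              1               -1            1               -1            
  chi_4          1             exp(-2*I*pi/3)  exp(2*I*pi/3)   1             exp(-2*I*pi/3)  exp(2*I*pi/3) 
  chi_5          1             exp(-I*pi/3)    exp(-2*I*pi/3)  -1            exp(2*I*pi/3)   exp(I*pi/3)   

Spot check: chi_4(2) = zeta_6^(4*2) = zeta_6^8 = exp(2*I*pi/3).

Solution. Z/6Z is abelian, so all 6 irreducible complex representations are 1-dimensional. They are given by chi_k(m) = zeta_6^(k*m) for k = 0,...,5. Row orthogonality: sum_m chi_k(m) conj(chi_l(m)) = 6 * [k = l].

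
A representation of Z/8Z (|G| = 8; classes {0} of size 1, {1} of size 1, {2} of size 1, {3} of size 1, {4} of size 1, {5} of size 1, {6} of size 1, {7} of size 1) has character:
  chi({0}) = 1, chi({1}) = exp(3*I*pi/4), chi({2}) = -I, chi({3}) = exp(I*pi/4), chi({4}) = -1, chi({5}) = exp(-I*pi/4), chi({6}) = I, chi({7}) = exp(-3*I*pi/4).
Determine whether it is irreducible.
Irreducible: <chi, chi> = 1.

<chi, chi> = (1/|G|) sum_C |C| * |chi(C)|^2 = (1/8)[1*|1|^2 + 1*|exp(3*I*pi/4)|^2 + 1*|-I|^2 + 1*|exp(I*pi/4)|^2 + 1*|-1|^2 + 1*|exp(-I*pi/4)|^2 + 1*|I|^2 + 1*|exp(-3*I*pi/4)|^2]
  = (1/8)[(1) + (1) + (1) + (1) + (1) + (1) + (1) + (1)] = 8/8 = 1.
(Exp terms are combined using exp(i*s)*conj(exp(i*t)) = exp(i*(s-t)), and sums of them are collapsed using the identity that for every m > 1 the m distinct m-th roots of unity sum to 0, e.g. 1 + exp(2*I*pi/3) + exp(-2*I*pi/3) = 0.)
A character is irreducible iff <chi, chi> = 1, so this representation is irreducible.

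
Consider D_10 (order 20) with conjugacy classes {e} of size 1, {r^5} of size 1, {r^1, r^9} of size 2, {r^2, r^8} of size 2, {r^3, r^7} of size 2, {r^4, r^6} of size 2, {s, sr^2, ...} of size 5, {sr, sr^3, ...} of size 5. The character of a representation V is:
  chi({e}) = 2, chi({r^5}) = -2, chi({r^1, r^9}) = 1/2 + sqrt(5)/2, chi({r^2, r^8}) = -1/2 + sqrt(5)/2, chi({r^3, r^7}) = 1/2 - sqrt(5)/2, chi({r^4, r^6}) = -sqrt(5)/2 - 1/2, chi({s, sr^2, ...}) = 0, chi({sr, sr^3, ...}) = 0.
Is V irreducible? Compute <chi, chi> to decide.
Irreducible: <chi, chi> = 1.

Proof sketch: <chi, chi> = (1/|G|) sum_C |C| * |chi(C)|^2 = (1/20)[1*|2|^2 + 1*|-2|^2 + 2*|1/2 + sqrt(5)/2|^2 + 2*|-1/2 + sqrt(5)/2|^2 + 2*|1/2 - sqrt(5)/2|^2 + 2*|-sqrt(5)/2 - 1/2|^2 + 5*|0|^2 + 5*|0|^2]
  = (1/20)[(4) + (4) + (sqrt(5) + 3) + (3 - sqrt(5)) + (3 - sqrt(5)) + (sqrt(5) + 3) + (0) + (0)] = 20/20 = 1.
A character is irreducible iff <chi, chi> = 1, so this representation is irreducible.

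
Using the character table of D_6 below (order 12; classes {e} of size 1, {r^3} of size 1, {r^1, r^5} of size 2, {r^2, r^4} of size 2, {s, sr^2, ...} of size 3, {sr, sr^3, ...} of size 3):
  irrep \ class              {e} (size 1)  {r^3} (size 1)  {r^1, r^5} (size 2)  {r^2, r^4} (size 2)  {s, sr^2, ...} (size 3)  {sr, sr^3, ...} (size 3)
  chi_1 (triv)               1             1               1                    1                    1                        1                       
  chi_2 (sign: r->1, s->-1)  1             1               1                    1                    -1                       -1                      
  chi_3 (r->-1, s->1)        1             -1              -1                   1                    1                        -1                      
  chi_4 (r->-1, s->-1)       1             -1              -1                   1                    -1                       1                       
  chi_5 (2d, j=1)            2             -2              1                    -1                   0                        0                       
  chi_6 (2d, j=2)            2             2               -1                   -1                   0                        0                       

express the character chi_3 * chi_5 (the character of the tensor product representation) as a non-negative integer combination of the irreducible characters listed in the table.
chi_3 tensor chi_5 = chi_6 (all other irreducibles have multiplicity 0).

Derivation: The character of a tensor product is the pointwise product (chi_3 * chi_5)(C) = chi_3(C) * chi_5(C):
  {e}: (1)*(2), {r^3}: (-1)*(-2), {r^1, r^5}: (-1)*(1), {r^2, r^4}: (1)*(-1), {s, sr^2, ...}: (1)*(0), {sr, sr^3, ...}: (-1)*(0)
so (chi_3 * chi_5) takes values
  {e} -> 2, {r^3} -> 2, {r^1, r^5} -> -1, {r^2, r^4} -> -1, {s, sr^2, ...} -> 0, {sr, sr^3, ...} -> 0.
Now take the inner product of this character with each irreducible chi from the table, <chi_3*chi_5, chi> = (1/12) sum_C |C| (chi_3*chi_5)(C) conj(chi(C)):
  <chi_3*chi_5, chi_1> = (1/12)[1*(2)*conj(1) + 1*(2)*conj(1) + 2*(-1)*conj(1) + 2*(-1)*conj(1) + 3*(0)*conj(1) + 3*(0)*conj(1)]
      = (1/12)[(2) + (2) + (-2) + (-2) + (0) + (0)] = 0/12 = 0
  <chi_3*chi_5, chi_2> = (1/12)[1*(2)*conj(1) + 1*(2)*conj(1) + 2*(-1)*conj(1) + 2*(-1)*conj(1) + 3*(0)*conj(-1) + 3*(0)*conj(-1)]
      = (1/12)[(2) + (2) + (-2) + (-2) + (0) + (0)] = 0/12 = 0
  <chi_3*chi_5, chi_3> = (1/12)[1*(2)*conj(1) + 1*(2)*conj(-1) + 2*(-1)*conj(-1) + 2*(-1)*conj(1) + 3*(0)*conj(1) + 3*(0)*conj(-1)]
      = (1/12)[(2) + (-2) + (2) + (-2) + (0) + (0)] = 0/12 = 0
  <chi_3*chi_5, chi_4> = (1/12)[1*(2)*conj(1) + 1*(2)*conj(-1) + 2*(-1)*conj(-1) + 2*(-1)*conj(1) + 3*(0)*conj(-1) + 3*(0)*conj(1)]
      = (1/12)[(2) + (-2) + (2) + (-2) + (0) + (0)] = 0/12 = 0
  <chi_3*chi_5, chi_5> = (1/12)[1*(2)*conj(2) + 1*(2)*conj(-2) + 2*(-1)*conj(1) + 2*(-1)*conj(-1) + 3*(0)*conj(0) + 3*(0)*conj(0)]
      = (1/12)[(4) + (-4) + (-2) + (2) + (0) + (0)] = 0/12 = 0
  <chi_3*chi_5, chi_6> = (1/12)[1*(2)*conj(2) + 1*(2)*conj(2) + 2*(-1)*conj(-1) + 2*(-1)*conj(-1) + 3*(0)*conj(0) + 3*(0)*conj(0)]
      = (1/12)[(4) + (4) + (2) + (2) + (0) + (0)] = 12/12 = 1
Hence the multiplicities are chi_6: 1. Dimension check: dim(chi_3)*dim(chi_5) = 1*2 = 2 and sum (mult * dim) = 1*2 = 2.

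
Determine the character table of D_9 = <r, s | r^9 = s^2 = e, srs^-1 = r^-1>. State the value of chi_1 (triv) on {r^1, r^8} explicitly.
Conjugacy classes: {e} of size 1, {r^1, r^8} of size 2, {r^2, r^7} of size 2, {r^3, r^6} of size 2, {r^4, r^5} of size 2, {s, sr, ..., sr^8} of size 9.
Character table:
  irrep \ class              {e} (size 1)  {r^1, r^8} (size 2)  {r^2, r^7} (size 2)  {r^3, r^6} (size 2)  {r^4, r^5} (size 2)  {s, sr, ..., sr^8} (size 9)
  chi_1 (triv)               1             1                    1                    1                    1                    1                          
  chi_2 (sign: r->1, s->-1)  1             1                    1                    1                    1                    -1                         
  chi_3 (2d, j=1)            2             2*cos(2*pi/9)        2*cos(4*pi/9)        -1                   -2*cos(pi/9)         0                          
  chi_4 (2d, j=2)            2             2*cos(4*pi/9)        -2*cos(pi/9)         -1                   2*cos(2*pi/9)        0                          
  chi_5 (2d, j=3)            2             -1                   -1                   2                    -1                   0                          
  chi_6 (2d, j=4)            2             -2*cos(pi/9)         2*cos(2*pi/9)        -1                   2*cos(4*pi/9)        0                          

Spot check: chi_1 (triv) on {r^1, r^8} = 1.

Working: D_9 has order 2*9 = 18 with 6 conjugacy classes, hence 6 irreducibles. Sum of squared dims 1 + 1 + 4 + 4 + 4 + 4 = 18 = |G|. Linear characters come from the abelianisation; the 2-dimensional irreps have character r^k -> 2*cos(2*pi*j*k/9), reflections -> 0.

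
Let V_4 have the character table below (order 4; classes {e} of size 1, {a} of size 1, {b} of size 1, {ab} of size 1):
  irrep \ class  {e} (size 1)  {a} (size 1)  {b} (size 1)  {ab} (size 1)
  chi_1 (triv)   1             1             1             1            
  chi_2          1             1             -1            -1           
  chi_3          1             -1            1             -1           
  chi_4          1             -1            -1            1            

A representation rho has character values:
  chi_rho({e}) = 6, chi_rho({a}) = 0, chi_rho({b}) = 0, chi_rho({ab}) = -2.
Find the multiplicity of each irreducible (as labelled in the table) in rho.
Multiplicities: chi_1: 1, chi_2: 2, chi_3: 2, chi_4: 1.

Working: Use <chi_rho, chi> = (1/|G|) sum_C |C| * chi_rho(C) * conj(chi(C)) with |G| = 4 for each irreducible chi in the table:
  <chi_rho, chi_1> = (1/4)[1*(6)*conj(1) + 1*(0)*conj(1) + 1*(0)*conj(1) + 1*(-2)*conj(1)]
      = (1/4)[(6) + (0) + (0) + (-2)] = 4/4 = 1
  <chi_rho, chi_2> = (1/4)[1*(6)*conj(1) + 1*(0)*conj(1) + 1*(0)*conj(-1) + 1*(-2)*conj(-1)]
      = (1/4)[(6) + (0) + (0) + (2)] = 8/4 = 2
  <chi_rho, chi_3> = (1/4)[1*(6)*conj(1) + 1*(0)*conj(-1) + 1*(0)*conj(1) + 1*(-2)*conj(-1)]
      = (1/4)[(6) + (0) + (0) + (2)] = 8/4 = 2
  <chi_rho, chi_4> = (1/4)[1*(6)*conj(1) + 1*(0)*conj(-1) + 1*(0)*conj(-1) + 1*(-2)*conj(1)]
      = (1/4)[(6) + (0) + (0) + (-2)] = 4/4 = 1
Dimension check: dim(rho) = sum (mult * dim) = 1*1 + 2*1 + 2*1 + 1*1 = 6 = chi_rho(e) = 6.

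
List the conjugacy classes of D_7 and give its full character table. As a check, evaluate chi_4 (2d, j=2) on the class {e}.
Conjugacy classes: {e} of size 1, {r^1, r^6} of size 2, {r^2, r^5} of size 2, {r^3, r^4} of size 2, {s, sr, ..., sr^6} of size 7.
Character table:
  irrep \ class              {e} (size 1)  {r^1, r^6} (size 2)  {r^2, r^5} (size 2)  {r^3, r^4} (size 2)  {s, sr, ..., sr^6} (size 7)
  chi_1 (triv)               1             1                    1                    1                    1                          
  chi_2 (sign: r->1, s->-1)  1             1                    1                    1                    -1                         
  chi_3 (2d, j=1)            2             2*cos(2*pi/7)        -2*cos(3*pi/7)       -2*cos(pi/7)         0                          
  chi_4 (2d, j=2)            2             -2*cos(3*pi/7)       -2*cos(pi/7)         2*cos(2*pi/7)        0                          
  chi_5 (2d, j=3)            2             -2*cos(pi/7)         2*cos(2*pi/7)        -2*cos(3*pi/7)       0                          

Spot check: chi_4 (2d, j=2) on {e} = 2.

Argument: D_7 has order 2*7 = 14 with 5 conjugacy classes, hence 5 irreducibles. Sum of squared dims 1 + 1 + 4 + 4 + 4 = 14 = |G|. Linear characters come from the abelianisation; the 2-dimensional irreps have character r^k -> 2*cos(2*pi*j*k/7), reflections -> 0.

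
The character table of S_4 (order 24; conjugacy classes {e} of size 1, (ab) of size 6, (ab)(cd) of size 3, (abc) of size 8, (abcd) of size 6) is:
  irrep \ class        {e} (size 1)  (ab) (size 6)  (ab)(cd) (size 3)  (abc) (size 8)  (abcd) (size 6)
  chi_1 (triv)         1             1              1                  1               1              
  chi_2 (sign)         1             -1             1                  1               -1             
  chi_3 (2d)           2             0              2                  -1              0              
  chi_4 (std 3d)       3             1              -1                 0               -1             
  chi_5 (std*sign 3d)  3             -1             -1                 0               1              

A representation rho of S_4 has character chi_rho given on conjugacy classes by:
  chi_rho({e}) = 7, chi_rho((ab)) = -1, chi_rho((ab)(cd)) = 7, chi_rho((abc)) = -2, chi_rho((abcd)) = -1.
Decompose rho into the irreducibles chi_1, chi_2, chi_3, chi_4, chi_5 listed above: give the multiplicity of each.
Multiplicities: chi_1: 0, chi_2: 1, chi_3: 3, chi_4: 0, chi_5: 0.

Use <chi_rho, chi> = (1/|G|) sum_C |C| * chi_rho(C) * conj(chi(C)) with |G| = 24 for each irreducible chi in the table:
  <chi_rho, chi_1> = (1/24)[1*(7)*conj(1) + 6*(-1)*conj(1) + 3*(7)*conj(1) + 8*(-2)*conj(1) + 6*(-1)*conj(1)]
      = (1/24)[(7) + (-6) + (21) + (-16) + (-6)] = 0/24 = 0
  <chi_rho, chi_2> = (1/24)[1*(7)*conj(1) + 6*(-1)*conj(-1) + 3*(7)*conj(1) + 8*(-2)*conj(1) + 6*(-1)*conj(-1)]
      = (1/24)[(7) + (6) + (21) + (-16) + (6)] = 24/24 = 1
  <chi_rho, chi_3> = (1/24)[1*(7)*conj(2) + 6*(-1)*conj(0) + 3*(7)*conj(2) + 8*(-2)*conj(-1) + 6*(-1)*conj(0)]
      = (1/24)[(14) + (0) + (42) + (16) + (0)] = 72/24 = 3
  <chi_rho, chi_4> = (1/24)[1*(7)*conj(3) + 6*(-1)*conj(1) + 3*(7)*conj(-1) + 8*(-2)*conj(0) + 6*(-1)*conj(-1)]
      = (1/24)[(21) + (-6) + (-21) + (0) + (6)] = 0/24 = 0
  <chi_rho, chi_5> = (1/24)[1*(7)*conj(3) + 6*(-1)*conj(-1) + 3*(7)*conj(-1) + 8*(-2)*conj(0) + 6*(-1)*conj(1)]
      = (1/24)[(21) + (6) + (-21) + (0) + (-6)] = 0/24 = 0
Dimension check: dim(rho) = sum (mult * dim) = 0*1 + 1*1 + 3*2 + 0*3 + 0*3 = 7 = chi_rho(e) = 7.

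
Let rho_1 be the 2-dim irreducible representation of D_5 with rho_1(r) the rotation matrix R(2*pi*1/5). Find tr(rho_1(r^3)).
chi_{rho_1}(r^3) = 2*cos(2*pi*1*3/5) = -sqrt(5)/2 - 1/2

Why: rho_1(r^3) is rotation by angle 2*pi*1*3/5, whose trace is 2*cos(2*pi*1*3/5) = -sqrt(5)/2 - 1/2.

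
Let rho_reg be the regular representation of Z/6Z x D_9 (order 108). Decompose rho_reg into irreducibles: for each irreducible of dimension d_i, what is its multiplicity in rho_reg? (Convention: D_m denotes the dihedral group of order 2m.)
Each irreducible V_i of dimension d_i appears with multiplicity d_i, i.e. rho_reg = (direct sum over all irreducibles V_i) d_i V_i. The irreducible dimensions for Z/6Z x D_9 are 1, 1, 1, 1, 1, 1, 1, 1, 1, 1, 1, 1, 2, 2, 2, 2, 2, 2, 2, 2, 2, 2, 2, 2, 2, 2, 2, 2, 2, 2, 2, 2, 2, 2, 2, 2: 12 irreducibles of dimension 1, each with multiplicity 1; 24 irreducibles of dimension 2, each with multiplicity 2. Total dimension 12*1*1 + 24*2*2 = 108 = |G|.

Why: General theorem: in the regular representation of a finite group G, each irreducible appears with multiplicity equal to its dimension. Check: dim(rho_reg) = sum d_i^2 = 1 + 1 + 1 + 1 + 1 + 1 + 1 + 1 + 1 + 1 + 1 + 1 + 4 + 4 + 4 + 4 + 4 + 4 + 4 + 4 + 4 + 4 + 4 + 4 + 4 + 4 + 4 + 4 + 4 + 4 + 4 + 4 + 4 + 4 + 4 + 4 = 108 = |G|.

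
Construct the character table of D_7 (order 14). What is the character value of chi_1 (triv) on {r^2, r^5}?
Conjugacy classes: {e} of size 1, {r^1, r^6} of size 2, {r^2, r^5} of size 2, {r^3, r^4} of size 2, {s, sr, ..., sr^6} of size 7.
Character table:
  irrep \ class              {e} (size 1)  {r^1, r^6} (size 2)  {r^2, r^5} (size 2)  {r^3, r^4} (size 2)  {s, sr, ..., sr^6} (size 7)
  chi_1 (triv)               1             1                    1                    1                    1                          
  chi_2 (sign: r->1, s->-1)  1             1                    1                    1                    -1                         
  chi_3 (2d, j=1)            2             2*cos(2*pi/7)        -2*cos(3*pi/7)       -2*cos(pi/7)         0                          
  chi_4 (2d, j=2)            2             -2*cos(3*pi/7)       -2*cos(pi/7)         2*cos(2*pi/7)        0                          
  chi_5 (2d, j=3)            2             -2*cos(pi/7)         2*cos(2*pi/7)        -2*cos(3*pi/7)       0                          

Spot check: chi_1 (triv) on {r^2, r^5} = 1.

Why: D_7 has order 2*7 = 14 with 5 conjugacy classes, hence 5 irreducibles. Sum of squared dims 1 + 1 + 4 + 4 + 4 = 14 = |G|. Linear characters come from the abelianisation; the 2-dimensional irreps have character r^k -> 2*cos(2*pi*j*k/7), reflections -> 0.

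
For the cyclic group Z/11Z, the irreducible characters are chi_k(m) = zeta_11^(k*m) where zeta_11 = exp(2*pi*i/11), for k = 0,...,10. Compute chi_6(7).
chi_6(7) = zeta_11^42 = exp(-4*I*pi/11)

Justification: chi_6(7) = zeta_11^(6*7) = zeta_11^42. Since zeta_11^11 = 1, this equals zeta_11^9 = exp(2*pi*i*9/11) = exp(-4*I*pi/11).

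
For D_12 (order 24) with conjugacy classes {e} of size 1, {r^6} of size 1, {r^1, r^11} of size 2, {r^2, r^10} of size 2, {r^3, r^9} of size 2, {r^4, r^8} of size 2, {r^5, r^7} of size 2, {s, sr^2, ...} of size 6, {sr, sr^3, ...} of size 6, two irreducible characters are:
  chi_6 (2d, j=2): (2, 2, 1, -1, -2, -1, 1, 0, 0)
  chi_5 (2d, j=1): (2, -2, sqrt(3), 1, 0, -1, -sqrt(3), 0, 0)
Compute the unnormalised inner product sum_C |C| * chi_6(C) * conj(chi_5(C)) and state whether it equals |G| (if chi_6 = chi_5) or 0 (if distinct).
Sum = 0; so <chi_6, chi_5> = 0 (distinct irreducibles are orthogonal).

Derivation: Compute term by term over conjugacy classes (|C| * chi_6(C) * conj(chi_5(C))):
  1*(2)*conj(2) + 1*(2)*conj(-2) + 2*(1)*conj(sqrt(3)) + 2*(-1)*conj(1) + 2*(-2)*conj(0) + 2*(-1)*conj(-1) + 2*(1)*conj(-sqrt(3)) + 6*(0)*conj(0) + 6*(0)*conj(0)
  = (4) + (-4) + (2*sqrt(3)) + (-2) + (0) + (2) + (-2*sqrt(3)) + (0) + (0)
  = 0.
Dividing by |G| = 24 gives 0/24 = 0, matching the row-orthogonality relation <chi_6, chi_5> = [chi_6 = chi_5].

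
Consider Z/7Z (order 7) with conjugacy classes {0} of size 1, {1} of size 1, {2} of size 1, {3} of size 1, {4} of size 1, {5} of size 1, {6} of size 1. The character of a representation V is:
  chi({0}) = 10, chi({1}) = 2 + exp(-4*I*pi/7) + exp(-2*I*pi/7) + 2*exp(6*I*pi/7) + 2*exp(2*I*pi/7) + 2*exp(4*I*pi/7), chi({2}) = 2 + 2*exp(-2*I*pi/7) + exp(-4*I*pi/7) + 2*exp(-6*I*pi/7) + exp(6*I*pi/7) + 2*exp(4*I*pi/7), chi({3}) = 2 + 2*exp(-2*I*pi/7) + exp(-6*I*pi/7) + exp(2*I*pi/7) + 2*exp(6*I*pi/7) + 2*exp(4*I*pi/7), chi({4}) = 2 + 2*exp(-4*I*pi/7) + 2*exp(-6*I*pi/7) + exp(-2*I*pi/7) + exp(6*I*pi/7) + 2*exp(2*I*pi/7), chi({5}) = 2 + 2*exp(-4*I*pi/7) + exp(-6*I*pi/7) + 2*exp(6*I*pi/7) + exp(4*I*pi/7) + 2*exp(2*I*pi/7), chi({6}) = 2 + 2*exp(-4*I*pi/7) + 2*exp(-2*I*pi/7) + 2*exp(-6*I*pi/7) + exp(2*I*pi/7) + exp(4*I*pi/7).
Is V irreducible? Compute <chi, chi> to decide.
Not irreducible (reducible): <chi, chi> = 18 > 1.

Argument: <chi, chi> = (1/|G|) sum_C |C| * |chi(C)|^2 = (1/7)[1*|10|^2 + 1*|2 + exp(-4*I*pi/7) + exp(-2*I*pi/7) + 2*exp(6*I*pi/7) + 2*exp(2*I*pi/7) + 2*exp(4*I*pi/7)|^2 + 1*|2 + 2*exp(-2*I*pi/7) + exp(-4*I*pi/7) + 2*exp(-6*I*pi/7) + exp(6*I*pi/7) + 2*exp(4*I*pi/7)|^2 + 1*|2 + 2*exp(-2*I*pi/7) + exp(-6*I*pi/7) + exp(2*I*pi/7) + 2*exp(6*I*pi/7) + 2*exp(4*I*pi/7)|^2 + 1*|2 + 2*exp(-4*I*pi/7) + 2*exp(-6*I*pi/7) + exp(-2*I*pi/7) + exp(6*I*pi/7) + 2*exp(2*I*pi/7)|^2 + 1*|2 + 2*exp(-4*I*pi/7) + exp(-6*I*pi/7) + 2*exp(6*I*pi/7) + exp(4*I*pi/7) + 2*exp(2*I*pi/7)|^2 + 1*|2 + 2*exp(-4*I*pi/7) + 2*exp(-2*I*pi/7) + 2*exp(-6*I*pi/7) + exp(2*I*pi/7) + exp(4*I*pi/7)|^2]
  = (1/7)[(100) + (18 + 14*exp(-4*I*pi/7) + 15*exp(-2*I*pi/7) + 12*exp(-6*I*pi/7) + 12*exp(6*I*pi/7) + 15*exp(2*I*pi/7) + 14*exp(4*I*pi/7)) + (18 + 15*exp(-4*I*pi/7) + 12*exp(-2*I*pi/7) + 14*exp(-6*I*pi/7) + 14*exp(6*I*pi/7) + 12*exp(2*I*pi/7) + 15*exp(4*I*pi/7)) + (18 + 12*exp(-4*I*pi/7) + 14*exp(-2*I*pi/7) + 15*exp(-6*I*pi/7) + 15*exp(6*I*pi/7) + 14*exp(2*I*pi/7) + 12*exp(4*I*pi/7)) + (18 + 12*exp(-4*I*pi/7) + 14*exp(-2*I*pi/7) + 15*exp(-6*I*pi/7) + 15*exp(6*I*pi/7) + 14*exp(2*I*pi/7) + 12*exp(4*I*pi/7)) + (18 + 15*exp(-4*I*pi/7) + 12*exp(-2*I*pi/7) + 14*exp(-6*I*pi/7) + 14*exp(6*I*pi/7) + 12*exp(2*I*pi/7) + 15*exp(4*I*pi/7)) + (18 + 14*exp(-4*I*pi/7) + 15*exp(-2*I*pi/7) + 12*exp(-6*I*pi/7) + 12*exp(6*I*pi/7) + 15*exp(2*I*pi/7) + 14*exp(4*I*pi/7))] = 126/7 = 18.
(Exp terms are combined using exp(i*s)*conj(exp(i*t)) = exp(i*(s-t)), and sums of them are collapsed using the identity that for every m > 1 the m distinct m-th roots of unity sum to 0, e.g. 1 + exp(2*I*pi/3) + exp(-2*I*pi/3) = 0.)
A character is irreducible iff <chi, chi> = 1, so this representation is reducible.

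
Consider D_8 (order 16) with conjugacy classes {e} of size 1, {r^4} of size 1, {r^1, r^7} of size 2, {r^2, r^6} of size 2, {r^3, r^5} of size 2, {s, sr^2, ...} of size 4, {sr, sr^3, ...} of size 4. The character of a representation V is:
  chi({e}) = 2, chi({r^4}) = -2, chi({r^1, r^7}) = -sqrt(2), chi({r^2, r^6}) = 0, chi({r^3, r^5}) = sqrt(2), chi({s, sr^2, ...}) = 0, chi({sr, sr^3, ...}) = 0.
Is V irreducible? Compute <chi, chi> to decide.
Irreducible: <chi, chi> = 1.

Derivation: <chi, chi> = (1/|G|) sum_C |C| * |chi(C)|^2 = (1/16)[1*|2|^2 + 1*|-2|^2 + 2*|-sqrt(2)|^2 + 2*|0|^2 + 2*|sqrt(2)|^2 + 4*|0|^2 + 4*|0|^2]
  = (1/16)[(4) + (4) + (4) + (0) + (4) + (0) + (0)] = 16/16 = 1.
A character is irreducible iff <chi, chi> = 1, so this representation is irreducible.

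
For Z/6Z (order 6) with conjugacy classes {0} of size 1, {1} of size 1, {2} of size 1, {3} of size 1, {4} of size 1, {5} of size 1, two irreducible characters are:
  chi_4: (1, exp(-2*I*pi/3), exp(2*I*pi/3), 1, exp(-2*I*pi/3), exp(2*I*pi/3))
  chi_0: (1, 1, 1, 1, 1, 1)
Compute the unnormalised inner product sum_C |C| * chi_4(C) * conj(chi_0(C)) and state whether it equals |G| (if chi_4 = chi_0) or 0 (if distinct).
Sum = 0; so <chi_4, chi_0> = 0 (distinct irreducibles are orthogonal).

Proof sketch: Compute term by term over conjugacy classes (|C| * chi_4(C) * conj(chi_0(C))):
  1*(1)*conj(1) + 1*(exp(-2*I*pi/3))*conj(1) + 1*(exp(2*I*pi/3))*conj(1) + 1*(1)*conj(1) + 1*(exp(-2*I*pi/3))*conj(1) + 1*(exp(2*I*pi/3))*conj(1)
  = (1) + (exp(-2*I*pi/3)) + (exp(2*I*pi/3)) + (1) + (exp(-2*I*pi/3)) + (exp(2*I*pi/3))
  = 0.
(Exp terms are combined using exp(i*s)*conj(exp(i*t)) = exp(i*(s-t)), and sums of them are collapsed using the identity that for every m > 1 the m distinct m-th roots of unity sum to 0, e.g. 1 + exp(2*I*pi/3) + exp(-2*I*pi/3) = 0.)
Dividing by |G| = 6 gives 0/6 = 0, matching the row-orthogonality relation <chi_4, chi_0> = [chi_4 = chi_0].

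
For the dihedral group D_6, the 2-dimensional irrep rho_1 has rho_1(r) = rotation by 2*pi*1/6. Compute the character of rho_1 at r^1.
chi_{rho_1}(r^1) = 2*cos(2*pi*1*1/6) = 1

Details: rho_1(r^1) is rotation by angle 2*pi*1*1/6, whose trace is 2*cos(2*pi*1*1/6) = 1.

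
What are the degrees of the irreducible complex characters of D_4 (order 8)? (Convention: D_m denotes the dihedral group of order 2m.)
Dimensions: 1, 1, 1, 1, 2

Explanation: There are 5 irreducibles (= number of conjugacy classes). Their dimensions d_i satisfy sum d_i^2 = |G| = 8: 1 + 1 + 1 + 1 + 4 = 8.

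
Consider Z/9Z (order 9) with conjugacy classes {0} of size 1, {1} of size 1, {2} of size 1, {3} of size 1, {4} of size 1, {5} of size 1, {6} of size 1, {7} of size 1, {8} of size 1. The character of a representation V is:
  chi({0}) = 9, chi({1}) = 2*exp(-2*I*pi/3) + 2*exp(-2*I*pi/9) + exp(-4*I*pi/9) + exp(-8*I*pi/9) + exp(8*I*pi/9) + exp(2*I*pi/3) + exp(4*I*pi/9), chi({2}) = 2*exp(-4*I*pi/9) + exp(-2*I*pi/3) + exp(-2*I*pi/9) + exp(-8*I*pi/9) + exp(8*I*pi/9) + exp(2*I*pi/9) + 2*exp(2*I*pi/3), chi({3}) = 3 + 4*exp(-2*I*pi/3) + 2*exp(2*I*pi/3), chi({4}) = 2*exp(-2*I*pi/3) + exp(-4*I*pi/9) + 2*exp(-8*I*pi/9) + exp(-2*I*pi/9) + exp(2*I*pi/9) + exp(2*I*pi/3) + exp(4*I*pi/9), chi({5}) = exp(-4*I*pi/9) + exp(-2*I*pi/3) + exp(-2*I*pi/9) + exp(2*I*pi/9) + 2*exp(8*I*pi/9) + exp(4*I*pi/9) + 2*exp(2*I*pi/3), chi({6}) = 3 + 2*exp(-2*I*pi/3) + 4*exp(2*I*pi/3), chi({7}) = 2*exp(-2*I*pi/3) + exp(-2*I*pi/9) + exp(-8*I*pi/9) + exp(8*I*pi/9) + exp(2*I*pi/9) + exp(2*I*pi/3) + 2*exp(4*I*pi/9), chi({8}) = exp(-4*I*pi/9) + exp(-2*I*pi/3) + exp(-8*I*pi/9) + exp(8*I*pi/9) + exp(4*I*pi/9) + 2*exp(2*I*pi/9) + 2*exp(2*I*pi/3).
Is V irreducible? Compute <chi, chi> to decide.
Not irreducible (reducible): <chi, chi> = 13 > 1.

Derivation: <chi, chi> = (1/|G|) sum_C |C| * |chi(C)|^2 = (1/9)[1*|9|^2 + 1*|2*exp(-2*I*pi/3) + 2*exp(-2*I*pi/9) + exp(-4*I*pi/9) + exp(-8*I*pi/9) + exp(8*I*pi/9) + exp(2*I*pi/3) + exp(4*I*pi/9)|^2 + 1*|2*exp(-4*I*pi/9) + exp(-2*I*pi/3) + exp(-2*I*pi/9) + exp(-8*I*pi/9) + exp(8*I*pi/9) + exp(2*I*pi/9) + 2*exp(2*I*pi/3)|^2 + 1*|3 + 4*exp(-2*I*pi/3) + 2*exp(2*I*pi/3)|^2 + 1*|2*exp(-2*I*pi/3) + exp(-4*I*pi/9) + 2*exp(-8*I*pi/9) + exp(-2*I*pi/9) + exp(2*I*pi/9) + exp(2*I*pi/3) + exp(4*I*pi/9)|^2 + 1*|exp(-4*I*pi/9) + exp(-2*I*pi/3) + exp(-2*I*pi/9) + exp(2*I*pi/9) + 2*exp(8*I*pi/9) + exp(4*I*pi/9) + 2*exp(2*I*pi/3)|^2 + 1*|3 + 2*exp(-2*I*pi/3) + 4*exp(2*I*pi/3)|^2 + 1*|2*exp(-2*I*pi/3) + exp(-2*I*pi/9) + exp(-8*I*pi/9) + exp(8*I*pi/9) + exp(2*I*pi/9) + exp(2*I*pi/3) + 2*exp(4*I*pi/9)|^2 + 1*|exp(-4*I*pi/9) + exp(-2*I*pi/3) + exp(-8*I*pi/9) + exp(8*I*pi/9) + exp(4*I*pi/9) + 2*exp(2*I*pi/9) + 2*exp(2*I*pi/3)|^2]
  = (1/9)[(81) + (13 + 9*exp(-4*I*pi/9) + 8*exp(-2*I*pi/3) + 9*exp(-2*I*pi/9) + 8*exp(-8*I*pi/9) + 8*exp(8*I*pi/9) + 9*exp(2*I*pi/9) + 8*exp(2*I*pi/3) + 9*exp(4*I*pi/9)) + (13 + 9*exp(-4*I*pi/9) + 8*exp(-2*I*pi/3) + 8*exp(-2*I*pi/9) + 9*exp(-8*I*pi/9) + 9*exp(8*I*pi/9) + 8*exp(2*I*pi/9) + 8*exp(2*I*pi/3) + 9*exp(4*I*pi/9)) + (3) + (13 + 8*exp(-4*I*pi/9) + 8*exp(-2*I*pi/3) + 9*exp(-2*I*pi/9) + 9*exp(-8*I*pi/9) + 9*exp(8*I*pi/9) + 9*exp(2*I*pi/9) + 8*exp(2*I*pi/3) + 8*exp(4*I*pi/9)) + (13 + 8*exp(-4*I*pi/9) + 8*exp(-2*I*pi/3) + 9*exp(-2*I*pi/9) + 9*exp(-8*I*pi/9) + 9*exp(8*I*pi/9) + 9*exp(2*I*pi/9) + 8*exp(2*I*pi/3) + 8*exp(4*I*pi/9)) + (3) + (13 + 9*exp(-4*I*pi/9) + 8*exp(-2*I*pi/3) + 8*exp(-2*I*pi/9) + 9*exp(-8*I*pi/9) + 9*exp(8*I*pi/9) + 8*exp(2*I*pi/9) + 8*exp(2*I*pi/3) + 9*exp(4*I*pi/9)) + (13 + 9*exp(-4*I*pi/9) + 8*exp(-2*I*pi/3) + 9*exp(-2*I*pi/9) + 8*exp(-8*I*pi/9) + 8*exp(8*I*pi/9) + 9*exp(2*I*pi/9) + 8*exp(2*I*pi/3) + 9*exp(4*I*pi/9))] = 117/9 = 13.
(Exp terms are combined using exp(i*s)*conj(exp(i*t)) = exp(i*(s-t)), and sums of them are collapsed using the identity that for every m > 1 the m distinct m-th roots of unity sum to 0, e.g. 1 + exp(2*I*pi/3) + exp(-2*I*pi/3) = 0.)
A character is irreducible iff <chi, chi> = 1, so this representation is reducible.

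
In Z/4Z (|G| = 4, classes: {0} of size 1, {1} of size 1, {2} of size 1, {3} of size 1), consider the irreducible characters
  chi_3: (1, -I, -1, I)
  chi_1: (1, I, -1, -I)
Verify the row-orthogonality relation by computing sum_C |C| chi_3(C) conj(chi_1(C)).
Sum = 0; so <chi_3, chi_1> = 0 (distinct irreducibles are orthogonal).

Reasoning: Compute term by term over conjugacy classes (|C| * chi_3(C) * conj(chi_1(C))):
  1*(1)*conj(1) + 1*(-I)*conj(I) + 1*(-1)*conj(-1) + 1*(I)*conj(-I)
  = (1) + (-1) + (1) + (-1)
  = 0.
(Exp terms are combined using exp(i*s)*conj(exp(i*t)) = exp(i*(s-t)), and sums of them are collapsed using the identity that for every m > 1 the m distinct m-th roots of unity sum to 0, e.g. 1 + exp(2*I*pi/3) + exp(-2*I*pi/3) = 0.)
Dividing by |G| = 4 gives 0/4 = 0, matching the row-orthogonality relation <chi_3, chi_1> = [chi_3 = chi_1].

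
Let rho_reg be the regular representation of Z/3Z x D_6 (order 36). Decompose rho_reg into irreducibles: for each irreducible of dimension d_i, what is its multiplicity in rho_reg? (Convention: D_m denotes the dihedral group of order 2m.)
Each irreducible V_i of dimension d_i appears with multiplicity d_i, i.e. rho_reg = (direct sum over all irreducibles V_i) d_i V_i. The irreducible dimensions for Z/3Z x D_6 are 1, 1, 1, 1, 1, 1, 1, 1, 1, 1, 1, 1, 2, 2, 2, 2, 2, 2: 12 irreducibles of dimension 1, each with multiplicity 1; 6 irreducibles of dimension 2, each with multiplicity 2. Total dimension 12*1*1 + 6*2*2 = 36 = |G|.

Reasoning: General theorem: in the regular representation of a finite group G, each irreducible appears with multiplicity equal to its dimension. Check: dim(rho_reg) = sum d_i^2 = 1 + 1 + 1 + 1 + 1 + 1 + 1 + 1 + 1 + 1 + 1 + 1 + 4 + 4 + 4 + 4 + 4 + 4 = 36 = |G|.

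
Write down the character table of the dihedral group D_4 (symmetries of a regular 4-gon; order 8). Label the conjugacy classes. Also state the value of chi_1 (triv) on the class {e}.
Conjugacy classes: {e} of size 1, {r^2} of size 1, {r^1, r^3} of size 2, {s, sr^2, ...} of size 2, {sr, sr^3, ...} of size 2.
Character table:
  irrep \ class              {e} (size 1)  {r^2} (size 1)  {r^1, r^3} (size 2)  {s, sr^2, ...} (size 2)  {sr, sr^3, ...} (size 2)
  chi_1 (triv)               1             1               1                    1                        1                       
  chi_2 (sign: r->1, s->-1)  1             1               1                    -1                       -1                      
  chi_3 (r->-1, s->1)        1             1               -1                   1                        -1                      
  chi_4 (r->-1, s->-1)       1             1               -1                   -1                       1                       
  chi_5 (2d, j=1)            2             -2              0                    0                        0                       

Spot check: chi_1 (triv) on {e} = 1.

Why: D_4 has order 2*4 = 8 with 5 conjugacy classes, hence 5 irreducibles. Sum of squared dims 1 + 1 + 1 + 1 + 4 = 8 = |G|. Linear characters come from the abelianisation; the 2-dimensional irreps have character r^k -> 2*cos(2*pi*j*k/4), reflections -> 0.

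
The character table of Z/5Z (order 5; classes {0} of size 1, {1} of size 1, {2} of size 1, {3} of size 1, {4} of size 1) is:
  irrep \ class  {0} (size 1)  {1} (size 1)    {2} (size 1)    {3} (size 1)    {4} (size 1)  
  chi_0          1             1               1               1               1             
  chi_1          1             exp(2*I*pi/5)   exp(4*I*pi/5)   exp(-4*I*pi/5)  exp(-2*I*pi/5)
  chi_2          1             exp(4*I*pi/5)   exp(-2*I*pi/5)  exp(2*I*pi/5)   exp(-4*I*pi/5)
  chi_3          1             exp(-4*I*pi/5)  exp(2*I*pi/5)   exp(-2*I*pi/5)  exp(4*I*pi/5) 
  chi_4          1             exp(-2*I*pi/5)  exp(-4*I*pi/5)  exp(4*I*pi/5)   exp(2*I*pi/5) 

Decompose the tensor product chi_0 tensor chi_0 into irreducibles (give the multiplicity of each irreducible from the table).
chi_0 tensor chi_0 = chi_0 (all other irreducibles have multiplicity 0).

Justification: The character of a tensor product is the pointwise product (chi_0 * chi_0)(C) = chi_0(C) * chi_0(C):
  {0}: (1)*(1), {1}: (1)*(1), {2}: (1)*(1), {3}: (1)*(1), {4}: (1)*(1)
so (chi_0 * chi_0) takes values
  {0} -> 1, {1} -> 1, {2} -> 1, {3} -> 1, {4} -> 1.
Now take the inner product of this character with each irreducible chi from the table, <chi_0*chi_0, chi> = (1/5) sum_C |C| (chi_0*chi_0)(C) conj(chi(C)):
  <chi_0*chi_0, chi_0> = (1/5)[1*(1)*conj(1) + 1*(1)*conj(1) + 1*(1)*conj(1) + 1*(1)*conj(1) + 1*(1)*conj(1)]
      = (1/5)[(1) + (1) + (1) + (1) + (1)] = 5/5 = 1
  <chi_0*chi_0, chi_1> = (1/5)[1*(1)*conj(1) + 1*(1)*conj(exp(2*I*pi/5)) + 1*(1)*conj(exp(4*I*pi/5)) + 1*(1)*conj(exp(-4*I*pi/5)) + 1*(1)*conj(exp(-2*I*pi/5))]
      = (1/5)[(1) + (exp(-2*I*pi/5)) + (exp(-4*I*pi/5)) + (exp(4*I*pi/5)) + (exp(2*I*pi/5))] = 0/5 = 0
  <chi_0*chi_0, chi_2> = (1/5)[1*(1)*conj(1) + 1*(1)*conj(exp(4*I*pi/5)) + 1*(1)*conj(exp(-2*I*pi/5)) + 1*(1)*conj(exp(2*I*pi/5)) + 1*(1)*conj(exp(-4*I*pi/5))]
      = (1/5)[(1) + (exp(-4*I*pi/5)) + (exp(2*I*pi/5)) + (exp(-2*I*pi/5)) + (exp(4*I*pi/5))] = 0/5 = 0
  <chi_0*chi_0, chi_3> = (1/5)[1*(1)*conj(1) + 1*(1)*conj(exp(-4*I*pi/5)) + 1*(1)*conj(exp(2*I*pi/5)) + 1*(1)*conj(exp(-2*I*pi/5)) + 1*(1)*conj(exp(4*I*pi/5))]
      = (1/5)[(1) + (exp(4*I*pi/5)) + (exp(-2*I*pi/5)) + (exp(2*I*pi/5)) + (exp(-4*I*pi/5))] = 0/5 = 0
  <chi_0*chi_0, chi_4> = (1/5)[1*(1)*conj(1) + 1*(1)*conj(exp(-2*I*pi/5)) + 1*(1)*conj(exp(-4*I*pi/5)) + 1*(1)*conj(exp(4*I*pi/5)) + 1*(1)*conj(exp(2*I*pi/5))]
      = (1/5)[(1) + (exp(2*I*pi/5)) + (exp(4*I*pi/5)) + (exp(-4*I*pi/5)) + (exp(-2*I*pi/5))] = 0/5 = 0
(Exp terms are combined using exp(i*s)*conj(exp(i*t)) = exp(i*(s-t)), and sums of them are collapsed using the identity that for every m > 1 the m distinct m-th roots of unity sum to 0, e.g. 1 + exp(2*I*pi/3) + exp(-2*I*pi/3) = 0.)
Hence the multiplicities are chi_0: 1. Dimension check: dim(chi_0)*dim(chi_0) = 1*1 = 1 and sum (mult * dim) = 1*1 = 1.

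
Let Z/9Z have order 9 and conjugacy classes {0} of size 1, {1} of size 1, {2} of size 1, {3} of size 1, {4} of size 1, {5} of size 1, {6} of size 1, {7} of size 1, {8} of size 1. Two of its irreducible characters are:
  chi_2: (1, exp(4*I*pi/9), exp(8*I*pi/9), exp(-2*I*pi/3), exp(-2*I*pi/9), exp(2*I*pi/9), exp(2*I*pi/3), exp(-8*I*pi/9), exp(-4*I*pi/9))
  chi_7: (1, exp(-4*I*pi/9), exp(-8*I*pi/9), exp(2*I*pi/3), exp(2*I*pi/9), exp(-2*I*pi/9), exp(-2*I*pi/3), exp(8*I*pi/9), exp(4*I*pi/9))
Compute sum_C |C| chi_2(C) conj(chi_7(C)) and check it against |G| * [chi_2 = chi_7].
Sum = 0; so <chi_2, chi_7> = 0 (distinct irreducibles are orthogonal).

Reasoning: Compute term by term over conjugacy classes (|C| * chi_2(C) * conj(chi_7(C))):
  1*(1)*conj(1) + 1*(exp(4*I*pi/9))*conj(exp(-4*I*pi/9)) + 1*(exp(8*I*pi/9))*conj(exp(-8*I*pi/9)) + 1*(exp(-2*I*pi/3))*conj(exp(2*I*pi/3)) + 1*(exp(-2*I*pi/9))*conj(exp(2*I*pi/9)) + 1*(exp(2*I*pi/9))*conj(exp(-2*I*pi/9)) + 1*(exp(2*I*pi/3))*conj(exp(-2*I*pi/3)) + 1*(exp(-8*I*pi/9))*conj(exp(8*I*pi/9)) + 1*(exp(-4*I*pi/9))*conj(exp(4*I*pi/9))
  = (1) + (exp(8*I*pi/9)) + (exp(-2*I*pi/9)) + (exp(2*I*pi/3)) + (exp(-4*I*pi/9)) + (exp(4*I*pi/9)) + (exp(-2*I*pi/3)) + (exp(2*I*pi/9)) + (exp(-8*I*pi/9))
  = 0.
(Exp terms are combined using exp(i*s)*conj(exp(i*t)) = exp(i*(s-t)), and sums of them are collapsed using the identity that for every m > 1 the m distinct m-th roots of unity sum to 0, e.g. 1 + exp(2*I*pi/3) + exp(-2*I*pi/3) = 0.)
Dividing by |G| = 9 gives 0/9 = 0, matching the row-orthogonality relation <chi_2, chi_7> = [chi_2 = chi_7].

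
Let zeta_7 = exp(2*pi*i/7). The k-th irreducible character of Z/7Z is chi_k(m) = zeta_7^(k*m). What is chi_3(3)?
chi_3(3) = zeta_7^9 = exp(4*I*pi/7)

Working: chi_3(3) = zeta_7^(3*3) = zeta_7^9. Since zeta_7^7 = 1, this equals zeta_7^2 = exp(2*pi*i*2/7) = exp(4*I*pi/7).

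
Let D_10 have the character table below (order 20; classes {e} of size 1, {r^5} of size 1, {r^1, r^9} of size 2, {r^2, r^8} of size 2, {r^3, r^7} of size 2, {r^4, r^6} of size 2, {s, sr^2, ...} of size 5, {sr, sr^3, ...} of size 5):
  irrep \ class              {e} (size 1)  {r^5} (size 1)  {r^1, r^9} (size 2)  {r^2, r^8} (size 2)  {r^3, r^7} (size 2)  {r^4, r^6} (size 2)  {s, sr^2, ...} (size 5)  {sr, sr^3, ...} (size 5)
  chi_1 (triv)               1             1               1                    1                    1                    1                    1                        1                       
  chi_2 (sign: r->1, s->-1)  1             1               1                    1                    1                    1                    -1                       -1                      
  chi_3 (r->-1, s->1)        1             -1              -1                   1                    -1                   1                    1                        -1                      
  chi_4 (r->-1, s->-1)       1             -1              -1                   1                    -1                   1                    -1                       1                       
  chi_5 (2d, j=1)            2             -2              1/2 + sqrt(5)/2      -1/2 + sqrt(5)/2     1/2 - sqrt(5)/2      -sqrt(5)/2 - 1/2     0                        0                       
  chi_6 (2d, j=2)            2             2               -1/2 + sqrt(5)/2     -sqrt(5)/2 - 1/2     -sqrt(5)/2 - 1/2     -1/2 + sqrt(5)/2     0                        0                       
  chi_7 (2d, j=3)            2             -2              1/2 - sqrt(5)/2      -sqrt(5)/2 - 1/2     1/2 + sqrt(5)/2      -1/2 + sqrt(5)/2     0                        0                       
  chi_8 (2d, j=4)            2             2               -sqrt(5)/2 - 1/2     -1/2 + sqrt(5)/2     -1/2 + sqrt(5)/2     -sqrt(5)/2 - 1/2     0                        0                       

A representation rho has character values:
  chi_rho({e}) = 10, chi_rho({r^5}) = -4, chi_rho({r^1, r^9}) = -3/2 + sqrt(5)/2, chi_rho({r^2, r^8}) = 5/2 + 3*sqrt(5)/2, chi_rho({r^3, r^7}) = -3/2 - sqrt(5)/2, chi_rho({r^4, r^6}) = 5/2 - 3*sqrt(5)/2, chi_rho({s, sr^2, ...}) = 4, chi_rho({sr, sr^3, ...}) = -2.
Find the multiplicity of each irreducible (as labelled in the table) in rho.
Multiplicities: chi_1: 1, chi_2: 0, chi_3: 3, chi_4: 0, chi_5: 2, chi_6: 0, chi_7: 0, chi_8: 1.

Proof sketch: Use <chi_rho, chi> = (1/|G|) sum_C |C| * chi_rho(C) * conj(chi(C)) with |G| = 20 for each irreducible chi in the table:
  <chi_rho, chi_1> = (1/20)[1*(10)*conj(1) + 1*(-4)*conj(1) + 2*(-3/2 + sqrt(5)/2)*conj(1) + 2*(5/2 + 3*sqrt(5)/2)*conj(1) + 2*(-3/2 - sqrt(5)/2)*conj(1) + 2*(5/2 - 3*sqrt(5)/2)*conj(1) + 5*(4)*conj(1) + 5*(-2)*conj(1)]
      = (1/20)[(10) + (-4) + (-3 + sqrt(5)) + (5 + 3*sqrt(5)) + (-3 - sqrt(5)) + (5 - 3*sqrt(5)) + (20) + (-10)] = 20/20 = 1
  <chi_rho, chi_2> = (1/20)[1*(10)*conj(1) + 1*(-4)*conj(1) + 2*(-3/2 + sqrt(5)/2)*conj(1) + 2*(5/2 + 3*sqrt(5)/2)*conj(1) + 2*(-3/2 - sqrt(5)/2)*conj(1) + 2*(5/2 - 3*sqrt(5)/2)*conj(1) + 5*(4)*conj(-1) + 5*(-2)*conj(-1)]
      = (1/20)[(10) + (-4) + (-3 + sqrt(5)) + (5 + 3*sqrt(5)) + (-3 - sqrt(5)) + (5 - 3*sqrt(5)) + (-20) + (10)] = 0/20 = 0
  <chi_rho, chi_3> = (1/20)[1*(10)*conj(1) + 1*(-4)*conj(-1) + 2*(-3/2 + sqrt(5)/2)*conj(-1) + 2*(5/2 + 3*sqrt(5)/2)*conj(1) + 2*(-3/2 - sqrt(5)/2)*conj(-1) + 2*(5/2 - 3*sqrt(5)/2)*conj(1) + 5*(4)*conj(1) + 5*(-2)*conj(-1)]
      = (1/20)[(10) + (4) + (3 - sqrt(5)) + (5 + 3*sqrt(5)) + (sqrt(5) + 3) + (5 - 3*sqrt(5)) + (20) + (10)] = 60/20 = 3
  <chi_rho, chi_4> = (1/20)[1*(10)*conj(1) + 1*(-4)*conj(-1) + 2*(-3/2 + sqrt(5)/2)*conj(-1) + 2*(5/2 + 3*sqrt(5)/2)*conj(1) + 2*(-3/2 - sqrt(5)/2)*conj(-1) + 2*(5/2 - 3*sqrt(5)/2)*conj(1) + 5*(4)*conj(-1) + 5*(-2)*conj(1)]
      = (1/20)[(10) + (4) + (3 - sqrt(5)) + (5 + 3*sqrt(5)) + (sqrt(5) + 3) + (5 - 3*sqrt(5)) + (-20) + (-10)] = 0/20 = 0
  <chi_rho, chi_5> = (1/20)[1*(10)*conj(2) + 1*(-4)*conj(-2) + 2*(-3/2 + sqrt(5)/2)*conj(1/2 + sqrt(5)/2) + 2*(5/2 + 3*sqrt(5)/2)*conj(-1/2 + sqrt(5)/2) + 2*(-3/2 - sqrt(5)/2)*conj(1/2 - sqrt(5)/2) + 2*(5/2 - 3*sqrt(5)/2)*conj(-sqrt(5)/2 - 1/2) + 5*(4)*conj(0) + 5*(-2)*conj(0)]
      = (1/20)[(20) + (8) + (1 - sqrt(5)) + (sqrt(5) + 5) + (1 + sqrt(5)) + (5 - sqrt(5)) + (0) + (0)] = 40/20 = 2
  <chi_rho, chi_6> = (1/20)[1*(10)*conj(2) + 1*(-4)*conj(2) + 2*(-3/2 + sqrt(5)/2)*conj(-1/2 + sqrt(5)/2) + 2*(5/2 + 3*sqrt(5)/2)*conj(-sqrt(5)/2 - 1/2) + 2*(-3/2 - sqrt(5)/2)*conj(-sqrt(5)/2 - 1/2) + 2*(5/2 - 3*sqrt(5)/2)*conj(-1/2 + sqrt(5)/2) + 5*(4)*conj(0) + 5*(-2)*conj(0)]
      = (1/20)[(20) + (-8) + (4 - 2*sqrt(5)) + (-10 - 4*sqrt(5)) + (4 + 2*sqrt(5)) + (-10 + 4*sqrt(5)) + (0) + (0)] = 0/20 = 0
  <chi_rho, chi_7> = (1/20)[1*(10)*conj(2) + 1*(-4)*conj(-2) + 2*(-3/2 + sqrt(5)/2)*conj(1/2 - sqrt(5)/2) + 2*(5/2 + 3*sqrt(5)/2)*conj(-sqrt(5)/2 - 1/2) + 2*(-3/2 - sqrt(5)/2)*conj(1/2 + sqrt(5)/2) + 2*(5/2 - 3*sqrt(5)/2)*conj(-1/2 + sqrt(5)/2) + 5*(4)*conj(0) + 5*(-2)*conj(0)]
      = (1/20)[(20) + (8) + (-4 + 2*sqrt(5)) + (-10 - 4*sqrt(5)) + (-2*sqrt(5) - 4) + (-10 + 4*sqrt(5)) + (0) + (0)] = 0/20 = 0
  <chi_rho, chi_8> = (1/20)[1*(10)*conj(2) + 1*(-4)*conj(2) + 2*(-3/2 + sqrt(5)/2)*conj(-sqrt(5)/2 - 1/2) + 2*(5/2 + 3*sqrt(5)/2)*conj(-1/2 + sqrt(5)/2) + 2*(-3/2 - sqrt(5)/2)*conj(-1/2 + sqrt(5)/2) + 2*(5/2 - 3*sqrt(5)/2)*conj(-sqrt(5)/2 - 1/2) + 5*(4)*conj(0) + 5*(-2)*conj(0)]
      = (1/20)[(20) + (-8) + (-1 + sqrt(5)) + (sqrt(5) + 5) + (-sqrt(5) - 1) + (5 - sqrt(5)) + (0) + (0)] = 20/20 = 1
Dimension check: dim(rho) = sum (mult * dim) = 1*1 + 0*1 + 3*1 + 0*1 + 2*2 + 0*2 + 0*2 + 1*2 = 10 = chi_rho(e) = 10.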